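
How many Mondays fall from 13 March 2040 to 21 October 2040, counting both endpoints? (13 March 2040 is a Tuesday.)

31

13 March 2040 is a Tuesday; the first Monday on or after it is 19 March 2040 (6 days later).
From 19 March 2040 to 21 October 2040: 12 + 30 + 31 + 30 + 31 + 31 + 30 + 21 = 216 days (rest of March, April, May, June, July, August, September, October).
216 ÷ 7 = 30 full weeks with remainder 6, so 30 more Mondays after the first → 31.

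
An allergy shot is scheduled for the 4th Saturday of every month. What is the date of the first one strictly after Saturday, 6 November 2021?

27 November 2021

November 2021 starts on a Monday; its first Saturday is the 6th, so the 4th Saturday is the 27th — 27 November 2021.
27 November 2021 is after 6 November 2021, so that is the next one.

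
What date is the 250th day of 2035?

September 7, 2035

January has 31 days (250 − 31 = 219 remain).
February has 28 days (219 − 28 = 191 remain).
March has 31 days (191 − 31 = 160 remain).
April has 30 days (160 − 30 = 130 remain).
May has 31 days (130 − 31 = 99 remain).
June has 30 days (99 − 30 = 69 remain).
July has 31 days (69 − 31 = 38 remain).
August has 31 days (38 − 31 = 7 remain).
7 into September → September 7.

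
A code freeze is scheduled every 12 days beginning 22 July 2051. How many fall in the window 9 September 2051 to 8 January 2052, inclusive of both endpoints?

10

Occurrences land 12·i days after 22 July 2051 for i = 0, 1, 2, …
9 September 2051 is 49 days after the start; 49 ÷ 12 = 4 remainder 1; since the remainder is 1, round up to i = 5. First occurrence in the window: #6 on 20 September 2051 (5×12 = 60 days in).
8 January 2052 is 170 days after the start; 170 ÷ 12 = 14 remainder 2. Last occurrence in the window: #15 on 6 January 2052.
Occurrences #6 through #15: 10 in total.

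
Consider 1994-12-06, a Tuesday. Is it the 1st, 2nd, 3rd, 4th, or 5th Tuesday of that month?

Day 6 falls in week ⌈6/7⌉ of the month.
Days 1–7 hold the 1st Tuesday, 8–14 the 2nd, 15–21 the 3rd, 22–28 the 4th, 29–31 the 5th.
6 is in the range for the 1st.

1st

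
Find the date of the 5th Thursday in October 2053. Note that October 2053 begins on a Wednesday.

2053-10-30

October 2053 begins on a Wednesday, so the first Thursday is October 2 (1 day later).
The 5th Thursday is 4 weeks later: 2 + 28 = 30.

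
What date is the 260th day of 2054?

17 September 2054

January has 31 days (260 − 31 = 229 remain).
February has 28 days (229 − 28 = 201 remain).
March has 31 days (201 − 31 = 170 remain).
April has 30 days (170 − 30 = 140 remain).
May has 31 days (140 − 31 = 109 remain).
June has 30 days (109 − 30 = 79 remain).
July has 31 days (79 − 31 = 48 remain).
August has 31 days (48 − 31 = 17 remain).
17 into September → September 17.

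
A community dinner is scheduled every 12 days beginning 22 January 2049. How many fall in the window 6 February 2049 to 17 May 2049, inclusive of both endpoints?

8

Occurrences land 12·i days after 22 January 2049 for i = 0, 1, 2, …
6 February 2049 is 15 days after the start; 15 ÷ 12 = 1 remainder 3; since the remainder is 3, round up to i = 2. First occurrence in the window: #3 on 15 February 2049 (2×12 = 24 days in).
17 May 2049 is 115 days after the start; 115 ÷ 12 = 9 remainder 7. Last occurrence in the window: #10 on 10 May 2049.
Occurrences #3 through #10: 8 in total.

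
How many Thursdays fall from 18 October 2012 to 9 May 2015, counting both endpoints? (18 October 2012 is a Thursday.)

134

18 October 2012 is a Thursday; the first Thursday on or after it is 18 October 2012.
From 18 October 2012 to 9 May 2015: 74 + 365 + 365 + 129 = 933 days (rest of 2012, 2013, 2014, to 9 May 2015 in 2015).
933 ÷ 7 = 133 full weeks with remainder 2, so 133 more Thursdays after the first → 134.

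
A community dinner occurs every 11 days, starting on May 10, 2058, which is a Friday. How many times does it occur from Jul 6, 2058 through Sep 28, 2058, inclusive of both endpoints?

7

Occurrences land 11·i days after May 10, 2058 for i = 0, 1, 2, …
Jul 6, 2058 is 57 days after the start; 57 ÷ 11 = 5 remainder 2; since the remainder is 2, round up to i = 6. First occurrence in the window: #7 on Jul 15, 2058 (6×11 = 66 days in).
Sep 28, 2058 is 141 days after the start; 141 ÷ 11 = 12 remainder 9. Last occurrence in the window: #13 on Sep 19, 2058.
Occurrences #7 through #13: 7 in total.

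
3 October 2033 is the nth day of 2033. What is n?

276

Days in months before October: 31 + 28 + 31 + 30 + 31 + 30 + 31 + 31 + 30 = 273.
Plus 3 days into October → day 276.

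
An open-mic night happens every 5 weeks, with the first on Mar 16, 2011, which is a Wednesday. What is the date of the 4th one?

Jun 29, 2011

The 4th occurrence is 3 intervals after the first: 3 × 35 = 105 days after Mar 16, 2011.
Mar has 31 days — 15 days to the end of Mar leaves 90.
Apr has 30 days (60 left).
May has 31 days (29 left).
29 days into Jun → Jun 29, 2011.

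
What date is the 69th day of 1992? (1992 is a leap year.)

March 9, 1992

January has 31 days (69 − 31 = 38 remain).
February has 29 days (38 − 29 = 9 remain).
9 into March → March 9.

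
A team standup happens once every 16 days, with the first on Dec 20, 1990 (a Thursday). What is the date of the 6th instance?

The 6th occurrence is 5 intervals after the first: 5 × 16 = 80 days after Dec 20, 1990.
Dec has 31 days — 11 days to the end of Dec leaves 69.
Jan has 31 days (38 left).
Feb has 28 days (10 left).
10 days into Mar → Mar 10, 1991.

Mar 10, 1991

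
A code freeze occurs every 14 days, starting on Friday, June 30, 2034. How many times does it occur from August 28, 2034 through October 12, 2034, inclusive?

3

Occurrences land 14·i days after June 30, 2034 for i = 0, 1, 2, …
August 28, 2034 is 59 days after the start; 59 ÷ 14 = 4 remainder 3; since the remainder is 3, round up to i = 5. First occurrence in the window: #6 on September 8, 2034 (5×14 = 70 days in).
October 12, 2034 is 104 days after the start; 104 ÷ 14 = 7 remainder 6. Last occurrence in the window: #8 on October 6, 2034.
Occurrences #6 through #8: 3 in total.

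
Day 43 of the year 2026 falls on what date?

2026-02-12

January has 31 days (43 − 31 = 12 remain).
12 into February → February 12.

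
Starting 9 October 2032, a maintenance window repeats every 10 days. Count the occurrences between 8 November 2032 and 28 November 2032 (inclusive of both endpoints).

Occurrences land 10·i days after 9 October 2032 for i = 0, 1, 2, …
8 November 2032 is 30 days after the start; 30 ÷ 10 = 3 remainder 0. First occurrence in the window: #4 on 8 November 2032 (3×10 = 30 days in).
28 November 2032 is 50 days after the start; 50 ÷ 10 = 5 remainder 0. Last occurrence in the window: #6 on 28 November 2032.
Occurrences #4 through #6: 3 in total.

3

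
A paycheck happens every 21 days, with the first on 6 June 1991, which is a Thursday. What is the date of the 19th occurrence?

The 19th occurrence is 18 intervals after the first: 18 × 21 = 378 days after 6 June 1991.
June has 30 days — 24 days to the end of June leaves 354.
July has 31 days (323 left).
August has 31 days (292 left).
September has 30 days (262 left).
October has 31 days (231 left).
November has 30 days (201 left).
December has 31 days (170 left).
January has 31 days (139 left).
February has 29 days (110 left).
March has 31 days (79 left).
April has 30 days (49 left).
May has 31 days (18 left).
18 days into June → 18 June 1992.

18 June 1992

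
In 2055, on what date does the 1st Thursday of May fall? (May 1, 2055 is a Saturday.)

2055-05-06

May 2055 begins on a Saturday, so the first Thursday is May 6 (5 days later).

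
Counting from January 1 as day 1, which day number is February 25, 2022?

Days in months before February: 31 = 31.
Plus 25 days into February → day 56.

56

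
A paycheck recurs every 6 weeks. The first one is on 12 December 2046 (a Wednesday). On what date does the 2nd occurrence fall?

23 January 2047

The 2nd occurrence is 1 interval after the first: 1 × 42 = 42 days after 12 December 2046.
December has 31 days — 19 days to the end of December leaves 23.
23 days into January → 23 January 2047.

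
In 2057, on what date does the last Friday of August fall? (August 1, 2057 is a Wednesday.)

31 August 2057

August 2057 begins on a Wednesday, so the first Friday is August 3 (2 days later).
August 2057 has 31 days. Adding weeks: 3, 10, 17, 24, 31 — the last one ≤ 31 is the 31st.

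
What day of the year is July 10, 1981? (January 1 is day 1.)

Days in months before July: 31 + 28 + 31 + 30 + 31 + 30 = 181.
Plus 10 days into July → day 191.

191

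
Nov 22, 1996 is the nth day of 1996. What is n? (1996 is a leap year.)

327

Days in months before Nov: 31 + 29 + 31 + 30 + 31 + 30 + 31 + 31 + 30 + 31 = 305.
Plus 22 days into Nov → day 327.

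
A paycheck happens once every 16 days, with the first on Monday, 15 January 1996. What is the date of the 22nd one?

16 December 1996

The 22nd occurrence is 21 intervals after the first: 21 × 16 = 336 days after 15 January 1996.
January has 31 days — 16 days to the end of January leaves 320.
February has 29 days (291 left).
March has 31 days (260 left).
April has 30 days (230 left).
May has 31 days (199 left).
June has 30 days (169 left).
July has 31 days (138 left).
August has 31 days (107 left).
September has 30 days (77 left).
October has 31 days (46 left).
November has 30 days (16 left).
16 days into December → 16 December 1996.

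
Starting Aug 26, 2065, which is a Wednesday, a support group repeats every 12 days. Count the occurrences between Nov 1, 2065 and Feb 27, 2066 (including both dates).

10

Occurrences land 12·i days after Aug 26, 2065 for i = 0, 1, 2, …
Nov 1, 2065 is 67 days after the start; 67 ÷ 12 = 5 remainder 7; since the remainder is 7, round up to i = 6. First occurrence in the window: #7 on Nov 6, 2065 (6×12 = 72 days in).
Feb 27, 2066 is 185 days after the start; 185 ÷ 12 = 15 remainder 5. Last occurrence in the window: #16 on Feb 22, 2066.
Occurrences #7 through #16: 10 in total.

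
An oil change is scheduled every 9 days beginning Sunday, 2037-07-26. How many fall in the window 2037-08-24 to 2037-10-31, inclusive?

Occurrences land 9·i days after 2037-07-26 for i = 0, 1, 2, …
2037-08-24 is 29 days after the start; 29 ÷ 9 = 3 remainder 2; since the remainder is 2, round up to i = 4. First occurrence in the window: #5 on 2037-08-31 (4×9 = 36 days in).
2037-10-31 is 97 days after the start; 97 ÷ 9 = 10 remainder 7. Last occurrence in the window: #11 on 2037-10-24.
Occurrences #5 through #11: 7 in total.

7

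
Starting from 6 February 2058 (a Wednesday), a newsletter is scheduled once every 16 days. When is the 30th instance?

16 May 2059

The 30th occurrence is 29 intervals after the first: 29 × 16 = 464 days after 6 February 2058.
February has 28 days — 22 days to the end of February leaves 442.
From end of February to end of 2058 is 306 days (136 left).
January has 31 days (105 left).
February has 28 days (77 left).
March has 31 days (46 left).
April has 30 days (16 left).
16 days into May → 16 May 2059.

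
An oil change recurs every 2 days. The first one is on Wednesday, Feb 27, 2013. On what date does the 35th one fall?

May 6, 2013

The 35th occurrence is 34 intervals after the first: 34 × 2 = 68 days after Feb 27, 2013.
Feb has 28 days — 1 day to the end of Feb leaves 67.
Mar has 31 days (36 left).
Apr has 30 days (6 left).
6 days into May → May 6, 2013.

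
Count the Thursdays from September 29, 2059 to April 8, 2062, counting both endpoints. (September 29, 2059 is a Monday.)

September 29, 2059 is a Monday; the first Thursday on or after it is October 2, 2059 (3 days later).
From October 2, 2059 to April 8, 2062: 90 + 366 + 365 + 98 = 919 days (rest of 2059, 2060, 2061, to April 8, 2062 in 2062).
919 ÷ 7 = 131 full weeks with remainder 2, so 131 more Thursdays after the first → 132.

132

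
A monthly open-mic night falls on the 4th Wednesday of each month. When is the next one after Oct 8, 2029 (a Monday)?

Oct 2029 starts on a Monday; its first Wednesday is the 3rd, so the 4th Wednesday is the 24th — Oct 24, 2029.
Oct 24, 2029 is after Oct 8, 2029, so that is the next one.

Oct 24, 2029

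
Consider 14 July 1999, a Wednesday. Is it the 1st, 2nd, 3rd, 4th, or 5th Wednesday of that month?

Day 14 falls in week ⌈14/7⌉ of the month.
Days 1–7 hold the 1st Wednesday, 8–14 the 2nd, 15–21 the 3rd, 22–28 the 4th, 29–31 the 5th.
14 is in the range for the 2nd.

2nd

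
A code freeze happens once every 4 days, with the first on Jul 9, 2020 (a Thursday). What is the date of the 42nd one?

The 42nd occurrence is 41 intervals after the first: 41 × 4 = 164 days after Jul 9, 2020.
Jul has 31 days — 22 days to the end of Jul leaves 142.
Aug has 31 days (111 left).
Sep has 30 days (81 left).
Oct has 31 days (50 left).
Nov has 30 days (20 left).
20 days into Dec → Dec 20, 2020.

Dec 20, 2020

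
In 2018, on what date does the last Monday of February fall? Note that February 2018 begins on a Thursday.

26 February 2018

February 2018 begins on a Thursday, so the first Monday is February 5 (4 days later).
February 2018 has 28 days. Adding weeks: 5, 12, 19, 26 — the last one ≤ 28 is the 26th.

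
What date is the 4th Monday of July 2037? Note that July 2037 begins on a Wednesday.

July 2037 begins on a Wednesday, so the first Monday is July 6 (5 days later).
The 4th Monday is 3 weeks later: 6 + 21 = 27.

2037-07-27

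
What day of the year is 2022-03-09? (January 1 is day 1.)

68

Days in months before March: 31 + 28 = 59.
Plus 9 days into March → day 68.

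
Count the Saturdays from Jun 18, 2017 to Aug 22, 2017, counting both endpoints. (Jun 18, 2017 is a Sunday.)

Jun 18, 2017 is a Sunday; the first Saturday on or after it is Jun 24, 2017 (6 days later).
From Jun 24, 2017 to Aug 22, 2017: 6 + 31 + 22 = 59 days (rest of Jun, Jul, Aug).
59 ÷ 7 = 8 full weeks with remainder 3, so 8 more Saturdays after the first → 9.

9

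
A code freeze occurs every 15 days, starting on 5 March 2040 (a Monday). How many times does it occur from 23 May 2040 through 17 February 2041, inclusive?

18

Occurrences land 15·i days after 5 March 2040 for i = 0, 1, 2, …
23 May 2040 is 79 days after the start; 79 ÷ 15 = 5 remainder 4; since the remainder is 4, round up to i = 6. First occurrence in the window: #7 on 3 June 2040 (6×15 = 90 days in).
17 February 2041 is 349 days after the start; 349 ÷ 15 = 23 remainder 4. Last occurrence in the window: #24 on 13 February 2041.
Occurrences #7 through #24: 18 in total.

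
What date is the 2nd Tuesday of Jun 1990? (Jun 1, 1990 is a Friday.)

Jun 12, 1990

Jun 1990 begins on a Friday, so the first Tuesday is Jun 5 (4 days later).
The 2nd Tuesday is 1 weeks later: 5 + 7 = 12.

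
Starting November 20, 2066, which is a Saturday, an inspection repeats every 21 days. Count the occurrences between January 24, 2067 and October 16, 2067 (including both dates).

Occurrences land 21·i days after November 20, 2066 for i = 0, 1, 2, …
January 24, 2067 is 65 days after the start; 65 ÷ 21 = 3 remainder 2; since the remainder is 2, round up to i = 4. First occurrence in the window: #5 on February 12, 2067 (4×21 = 84 days in).
October 16, 2067 is 330 days after the start; 330 ÷ 21 = 15 remainder 15. Last occurrence in the window: #16 on October 1, 2067.
Occurrences #5 through #16: 12 in total.

12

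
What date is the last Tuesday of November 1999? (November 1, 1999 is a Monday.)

November 1999 begins on a Monday, so the first Tuesday is November 2 (1 day later).
November 1999 has 30 days. Adding weeks: 2, 9, 16, 23, 30 — the last one ≤ 30 is the 30th.

November 30, 1999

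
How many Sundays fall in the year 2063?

52

2063-01-01 is a Monday; the first Sunday on or after it is 2063-01-07 (6 days later).
From 2063-01-07 to 2063-12-31: 24 + 28 + 31 + 30 + 31 + 30 + 31 + 31 + 30 + 31 + 30 + 31 = 358 days (rest of January, February, March, April, May, June, July, August, September, October, November, December).
358 ÷ 7 = 51 full weeks with remainder 1, so 51 more Sundays after the first → 52.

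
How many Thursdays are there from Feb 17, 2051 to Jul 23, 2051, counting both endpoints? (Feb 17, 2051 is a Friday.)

Feb 17, 2051 is a Friday; the first Thursday on or after it is Feb 23, 2051 (6 days later).
From Feb 23, 2051 to Jul 23, 2051: 5 + 31 + 30 + 31 + 30 + 23 = 150 days (rest of Feb, Mar, Apr, May, Jun, Jul).
150 ÷ 7 = 21 full weeks with remainder 3, so 21 more Thursdays after the first → 22.

22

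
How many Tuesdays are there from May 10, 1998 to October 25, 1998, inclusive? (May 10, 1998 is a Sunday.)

24

May 10, 1998 is a Sunday; the first Tuesday on or after it is May 12, 1998 (2 days later).
From May 12, 1998 to October 25, 1998: 19 + 30 + 31 + 31 + 30 + 25 = 166 days (rest of May, June, July, August, September, October).
166 ÷ 7 = 23 full weeks with remainder 5, so 23 more Tuesdays after the first → 24.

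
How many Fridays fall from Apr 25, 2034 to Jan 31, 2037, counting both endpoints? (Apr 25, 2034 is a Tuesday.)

Apr 25, 2034 is a Tuesday; the first Friday on or after it is Apr 28, 2034 (3 days later).
From Apr 28, 2034 to Jan 31, 2037: 247 + 365 + 366 + 31 = 1009 days (rest of 2034, 2035, 2036, to Jan 31, 2037 in 2037).
1009 ÷ 7 = 144 full weeks with remainder 1, so 144 more Fridays after the first → 145.

145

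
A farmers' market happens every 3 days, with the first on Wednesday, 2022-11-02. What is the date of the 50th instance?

The 50th occurrence is 49 intervals after the first: 49 × 3 = 147 days after 2022-11-02.
November has 30 days — 28 days to the end of November leaves 119.
December has 31 days (88 left).
January has 31 days (57 left).
February has 28 days (29 left).
29 days into March → 2023-03-29.

2023-03-29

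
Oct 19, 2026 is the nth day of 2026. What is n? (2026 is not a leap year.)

292

Days in months before Oct: 31 + 28 + 31 + 30 + 31 + 30 + 31 + 31 + 30 = 273.
Plus 19 days into Oct → day 292.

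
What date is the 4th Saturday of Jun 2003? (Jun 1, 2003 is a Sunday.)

Jun 2003 begins on a Sunday, so the first Saturday is Jun 7 (6 days later).
The 4th Saturday is 3 weeks later: 7 + 21 = 28.

Jun 28, 2003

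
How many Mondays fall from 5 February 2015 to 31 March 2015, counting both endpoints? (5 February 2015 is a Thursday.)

5 February 2015 is a Thursday; the first Monday on or after it is 9 February 2015 (4 days later).
From 9 February 2015 to 31 March 2015: 19 + 31 = 50 days (rest of February, March).
50 ÷ 7 = 7 full weeks with remainder 1, so 7 more Mondays after the first → 8.

8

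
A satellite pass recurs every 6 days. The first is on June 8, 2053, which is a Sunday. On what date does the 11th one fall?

The 11th occurrence is 10 intervals after the first: 10 × 6 = 60 days after June 8, 2053.
June has 30 days — 22 days to the end of June leaves 38.
July has 31 days (7 left).
7 days into August → August 7, 2053.

August 7, 2053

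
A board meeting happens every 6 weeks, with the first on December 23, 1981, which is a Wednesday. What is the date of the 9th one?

November 24, 1982

The 9th occurrence is 8 intervals after the first: 8 × 42 = 336 days after December 23, 1981.
December has 31 days — 8 days to the end of December leaves 328.
January has 31 days (297 left).
February has 28 days (269 left).
March has 31 days (238 left).
April has 30 days (208 left).
May has 31 days (177 left).
June has 30 days (147 left).
July has 31 days (116 left).
August has 31 days (85 left).
September has 30 days (55 left).
October has 31 days (24 left).
24 days into November → November 24, 1982.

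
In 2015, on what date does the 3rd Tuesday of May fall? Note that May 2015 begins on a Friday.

2015-05-19

May 2015 begins on a Friday, so the first Tuesday is May 5 (4 days later).
The 3rd Tuesday is 2 weeks later: 5 + 14 = 19.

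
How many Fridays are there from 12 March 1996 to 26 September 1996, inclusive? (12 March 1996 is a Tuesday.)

12 March 1996 is a Tuesday; the first Friday on or after it is 15 March 1996 (3 days later).
From 15 March 1996 to 26 September 1996: 16 + 30 + 31 + 30 + 31 + 31 + 26 = 195 days (rest of March, April, May, June, July, August, September).
195 ÷ 7 = 27 full weeks with remainder 6, so 27 more Fridays after the first → 28.

28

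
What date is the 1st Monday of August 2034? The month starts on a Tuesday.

7 August 2034

August 2034 begins on a Tuesday, so the first Monday is August 7 (6 days later).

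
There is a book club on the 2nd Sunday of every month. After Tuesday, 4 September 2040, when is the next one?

September 2040 starts on a Saturday; its first Sunday is the 2nd, so the 2nd Sunday is the 9th — 9 September 2040.
9 September 2040 is after 4 September 2040, so that is the next one.

9 September 2040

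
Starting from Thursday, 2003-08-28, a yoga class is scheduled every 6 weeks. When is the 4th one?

The 4th occurrence is 3 intervals after the first: 3 × 42 = 126 days after 2003-08-28.
August has 31 days — 3 days to the end of August leaves 123.
September has 30 days (93 left).
October has 31 days (62 left).
November has 30 days (32 left).
December has 31 days (1 left).
1 day into January → 2004-01-01.

2004-01-01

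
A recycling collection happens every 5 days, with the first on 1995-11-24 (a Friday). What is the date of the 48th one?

1996-07-16

The 48th occurrence is 47 intervals after the first: 47 × 5 = 235 days after 1995-11-24.
November has 30 days — 6 days to the end of November leaves 229.
December has 31 days (198 left).
January has 31 days (167 left).
February has 29 days (138 left).
March has 31 days (107 left).
April has 30 days (77 left).
May has 31 days (46 left).
June has 30 days (16 left).
16 days into July → 1996-07-16.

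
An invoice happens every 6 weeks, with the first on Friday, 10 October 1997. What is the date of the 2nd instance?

21 November 1997

The 2nd occurrence is 1 interval after the first: 1 × 42 = 42 days after 10 October 1997.
October has 31 days — 21 days to the end of October leaves 21.
21 days into November → 21 November 1997.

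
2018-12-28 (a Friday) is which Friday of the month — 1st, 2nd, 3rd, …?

4th

Day 28 falls in week ⌈28/7⌉ of the month.
Days 1–7 hold the 1st Friday, 8–14 the 2nd, 15–21 the 3rd, 22–28 the 4th, 29–31 the 5th.
28 is in the range for the 4th.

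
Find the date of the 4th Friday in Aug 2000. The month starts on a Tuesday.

Aug 2000 begins on a Tuesday, so the first Friday is Aug 4 (3 days later).
The 4th Friday is 3 weeks later: 4 + 21 = 25.

Aug 25, 2000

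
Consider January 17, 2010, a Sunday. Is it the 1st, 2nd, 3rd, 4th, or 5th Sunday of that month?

3rd

Day 17 falls in week ⌈17/7⌉ of the month.
Days 1–7 hold the 1st Sunday, 8–14 the 2nd, 15–21 the 3rd, 22–28 the 4th, 29–31 the 5th.
17 is in the range for the 3rd.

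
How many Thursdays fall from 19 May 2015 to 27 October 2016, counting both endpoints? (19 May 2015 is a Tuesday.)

19 May 2015 is a Tuesday; the first Thursday on or after it is 21 May 2015 (2 days later).
From 21 May 2015 to 27 October 2016: 224 + 301 = 525 days (rest of 2015, to 27 October 2016 in 2016).
525 ÷ 7 = 75 full weeks with remainder 0, so 75 more Thursdays after the first → 76.

76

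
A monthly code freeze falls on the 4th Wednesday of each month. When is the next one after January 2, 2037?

January 2037 starts on a Thursday; its first Wednesday is the 7th, so the 4th Wednesday is the 28th — January 28, 2037.
January 28, 2037 is after January 2, 2037, so that is the next one.

January 28, 2037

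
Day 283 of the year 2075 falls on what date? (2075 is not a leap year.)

January has 31 days (283 − 31 = 252 remain).
February has 28 days (252 − 28 = 224 remain).
March has 31 days (224 − 31 = 193 remain).
April has 30 days (193 − 30 = 163 remain).
May has 31 days (163 − 31 = 132 remain).
June has 30 days (132 − 30 = 102 remain).
July has 31 days (102 − 31 = 71 remain).
August has 31 days (71 − 31 = 40 remain).
September has 30 days (40 − 30 = 10 remain).
10 into October → October 10.

10 October 2075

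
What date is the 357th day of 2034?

23 December 2034

January has 31 days (357 − 31 = 326 remain).
February has 28 days (326 − 28 = 298 remain).
March has 31 days (298 − 31 = 267 remain).
April has 30 days (267 − 30 = 237 remain).
May has 31 days (237 − 31 = 206 remain).
June has 30 days (206 − 30 = 176 remain).
July has 31 days (176 − 31 = 145 remain).
August has 31 days (145 − 31 = 114 remain).
September has 30 days (114 − 30 = 84 remain).
October has 31 days (84 − 31 = 53 remain).
November has 30 days (53 − 30 = 23 remain).
23 into December → December 23.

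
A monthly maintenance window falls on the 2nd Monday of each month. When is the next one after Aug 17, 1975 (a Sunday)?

Sep 8, 1975

Aug 1975 starts on a Friday; its first Monday is the 4th, so the 2nd Monday is the 11th — Aug 11, 1975.
That is not after Aug 17, 1975, so look at Sep 1975.
Sep 1975 starts on a Monday; its first Monday is the 1st, so the 2nd Monday is the 8th — Sep 8, 1975.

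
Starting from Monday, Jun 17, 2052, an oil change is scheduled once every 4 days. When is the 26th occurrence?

Sep 25, 2052

The 26th occurrence is 25 intervals after the first: 25 × 4 = 100 days after Jun 17, 2052.
Jun has 30 days — 13 days to the end of Jun leaves 87.
Jul has 31 days (56 left).
Aug has 31 days (25 left).
25 days into Sep → Sep 25, 2052.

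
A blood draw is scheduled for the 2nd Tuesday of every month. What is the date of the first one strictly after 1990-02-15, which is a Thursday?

1990-03-13

February 1990 starts on a Thursday; its first Tuesday is the 6th, so the 2nd Tuesday is the 13th — 1990-02-13.
That is not after 1990-02-15, so look at March 1990.
March 1990 starts on a Thursday; its first Tuesday is the 6th, so the 2nd Tuesday is the 13th — 1990-03-13.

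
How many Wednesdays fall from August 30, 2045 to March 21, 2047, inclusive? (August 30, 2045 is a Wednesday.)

August 30, 2045 is a Wednesday; the first Wednesday on or after it is August 30, 2045.
From August 30, 2045 to March 21, 2047: 123 + 365 + 80 = 568 days (rest of 2045, 2046, to March 21, 2047 in 2047).
568 ÷ 7 = 81 full weeks with remainder 1, so 81 more Wednesdays after the first → 82.

82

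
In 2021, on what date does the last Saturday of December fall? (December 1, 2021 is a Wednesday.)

December 2021 begins on a Wednesday, so the first Saturday is December 4 (3 days later).
December 2021 has 31 days. Adding weeks: 4, 11, 18, 25 — the last one ≤ 31 is the 25th.

December 25, 2021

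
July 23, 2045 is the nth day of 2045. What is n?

204

Days in months before July: 31 + 28 + 31 + 30 + 31 + 30 = 181.
Plus 23 days into July → day 204.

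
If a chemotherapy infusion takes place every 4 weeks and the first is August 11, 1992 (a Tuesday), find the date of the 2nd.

September 8, 1992

The 2nd occurrence is 1 interval after the first: 1 × 28 = 28 days after August 11, 1992.
August has 31 days — 20 days to the end of August leaves 8.
8 days into September → September 8, 1992.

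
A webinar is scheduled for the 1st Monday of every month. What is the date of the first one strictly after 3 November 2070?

1 December 2070

November 2070 starts on a Saturday, so its 1st Monday is 3 November 2070 (2 days in).
That is not after 3 November 2070, so look at December 2070.
December 2070 starts on a Monday, so its 1st Monday is 1 December 2070.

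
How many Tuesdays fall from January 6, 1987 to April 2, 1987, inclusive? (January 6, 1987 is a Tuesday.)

January 6, 1987 is a Tuesday; the first Tuesday on or after it is January 6, 1987.
From January 6, 1987 to April 2, 1987: 25 + 28 + 31 + 2 = 86 days (rest of January, February, March, April).
86 ÷ 7 = 12 full weeks with remainder 2, so 12 more Tuesdays after the first → 13.

13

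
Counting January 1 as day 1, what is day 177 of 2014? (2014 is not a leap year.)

2014-06-26

January has 31 days (177 − 31 = 146 remain).
February has 28 days (146 − 28 = 118 remain).
March has 31 days (118 − 31 = 87 remain).
April has 30 days (87 − 30 = 57 remain).
May has 31 days (57 − 31 = 26 remain).
26 into June → June 26.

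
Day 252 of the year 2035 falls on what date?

January has 31 days (252 − 31 = 221 remain).
February has 28 days (221 − 28 = 193 remain).
March has 31 days (193 − 31 = 162 remain).
April has 30 days (162 − 30 = 132 remain).
May has 31 days (132 − 31 = 101 remain).
June has 30 days (101 − 30 = 71 remain).
July has 31 days (71 − 31 = 40 remain).
August has 31 days (40 − 31 = 9 remain).
9 into September → September 9.

2035-09-09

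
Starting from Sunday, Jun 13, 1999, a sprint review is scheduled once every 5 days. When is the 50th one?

The 50th occurrence is 49 intervals after the first: 49 × 5 = 245 days after Jun 13, 1999.
Jun has 30 days — 17 days to the end of Jun leaves 228.
Jul has 31 days (197 left).
Aug has 31 days (166 left).
Sep has 30 days (136 left).
Oct has 31 days (105 left).
Nov has 30 days (75 left).
Dec has 31 days (44 left).
Jan has 31 days (13 left).
13 days into Feb → Feb 13, 2000.

Feb 13, 2000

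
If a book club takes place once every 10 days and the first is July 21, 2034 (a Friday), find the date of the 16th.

December 18, 2034

The 16th occurrence is 15 intervals after the first: 15 × 10 = 150 days after July 21, 2034.
July has 31 days — 10 days to the end of July leaves 140.
August has 31 days (109 left).
September has 30 days (79 left).
October has 31 days (48 left).
November has 30 days (18 left).
18 days into December → December 18, 2034.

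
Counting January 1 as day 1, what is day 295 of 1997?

January has 31 days (295 − 31 = 264 remain).
February has 28 days (264 − 28 = 236 remain).
March has 31 days (236 − 31 = 205 remain).
April has 30 days (205 − 30 = 175 remain).
May has 31 days (175 − 31 = 144 remain).
June has 30 days (144 − 30 = 114 remain).
July has 31 days (114 − 31 = 83 remain).
August has 31 days (83 − 31 = 52 remain).
September has 30 days (52 − 30 = 22 remain).
22 into October → October 22.

22 October 1997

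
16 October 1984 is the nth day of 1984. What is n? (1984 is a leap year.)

290

Days in months before October: 31 + 29 + 31 + 30 + 31 + 30 + 31 + 31 + 30 = 274.
Plus 16 days into October → day 290.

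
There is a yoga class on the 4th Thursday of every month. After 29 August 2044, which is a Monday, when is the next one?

22 September 2044

August 2044 starts on a Monday; its first Thursday is the 4th, so the 4th Thursday is the 25th — 25 August 2044.
That is not after 29 August 2044, so look at September 2044.
September 2044 starts on a Thursday; its first Thursday is the 1st, so the 4th Thursday is the 22nd — 22 September 2044.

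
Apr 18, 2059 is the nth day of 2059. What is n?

108

Days in months before Apr: 31 + 28 + 31 = 90.
Plus 18 days into Apr → day 108.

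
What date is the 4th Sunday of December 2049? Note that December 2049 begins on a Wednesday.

December 2049 begins on a Wednesday, so the first Sunday is December 5 (4 days later).
The 4th Sunday is 3 weeks later: 5 + 21 = 26.

December 26, 2049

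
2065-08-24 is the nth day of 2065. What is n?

236

Days in months before August: 31 + 28 + 31 + 30 + 31 + 30 + 31 = 212.
Plus 24 days into August → day 236.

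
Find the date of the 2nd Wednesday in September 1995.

September 1995 begins on a Friday, so the first Wednesday is September 6 (5 days later).
The 2nd Wednesday is 1 weeks later: 6 + 7 = 13.

September 13, 1995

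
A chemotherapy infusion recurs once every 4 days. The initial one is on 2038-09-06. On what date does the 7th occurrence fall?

The 7th occurrence is 6 intervals after the first: 6 × 4 = 24 days after 2038-09-06.
24 days later is 2038-09-30.

2038-09-30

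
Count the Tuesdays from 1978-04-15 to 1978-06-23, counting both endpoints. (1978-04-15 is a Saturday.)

10

1978-04-15 is a Saturday; the first Tuesday on or after it is 1978-04-18 (3 days later).
From 1978-04-18 to 1978-06-23: 12 + 31 + 23 = 66 days (rest of April, May, June).
66 ÷ 7 = 9 full weeks with remainder 3, so 9 more Tuesdays after the first → 10.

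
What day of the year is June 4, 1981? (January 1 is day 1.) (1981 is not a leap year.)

155

Days in months before June: 31 + 28 + 31 + 30 + 31 = 151.
Plus 4 days into June → day 155.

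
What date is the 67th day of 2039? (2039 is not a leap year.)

January has 31 days (67 − 31 = 36 remain).
February has 28 days (36 − 28 = 8 remain).
8 into March → March 8.

8 March 2039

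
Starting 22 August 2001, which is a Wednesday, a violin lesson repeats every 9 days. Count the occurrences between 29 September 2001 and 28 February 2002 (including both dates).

Occurrences land 9·i days after 22 August 2001 for i = 0, 1, 2, …
29 September 2001 is 38 days after the start; 38 ÷ 9 = 4 remainder 2; since the remainder is 2, round up to i = 5. First occurrence in the window: #6 on 6 October 2001 (5×9 = 45 days in).
28 February 2002 is 190 days after the start; 190 ÷ 9 = 21 remainder 1. Last occurrence in the window: #22 on 27 February 2002.
Occurrences #6 through #22: 17 in total.

17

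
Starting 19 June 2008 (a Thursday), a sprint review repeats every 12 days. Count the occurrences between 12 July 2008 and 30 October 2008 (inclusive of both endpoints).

10

Occurrences land 12·i days after 19 June 2008 for i = 0, 1, 2, …
12 July 2008 is 23 days after the start; 23 ÷ 12 = 1 remainder 11; since the remainder is 11, round up to i = 2. First occurrence in the window: #3 on 13 July 2008 (2×12 = 24 days in).
30 October 2008 is 133 days after the start; 133 ÷ 12 = 11 remainder 1. Last occurrence in the window: #12 on 29 October 2008.
Occurrences #3 through #12: 10 in total.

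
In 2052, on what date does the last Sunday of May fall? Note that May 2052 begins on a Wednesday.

May 26, 2052

May 2052 begins on a Wednesday, so the first Sunday is May 5 (4 days later).
May 2052 has 31 days. Adding weeks: 5, 12, 19, 26 — the last one ≤ 31 is the 26th.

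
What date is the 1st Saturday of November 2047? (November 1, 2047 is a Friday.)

November 2047 begins on a Friday, so the first Saturday is November 2 (1 day later).

2 November 2047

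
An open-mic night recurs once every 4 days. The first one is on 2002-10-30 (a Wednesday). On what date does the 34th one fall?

2003-03-11

The 34th occurrence is 33 intervals after the first: 33 × 4 = 132 days after 2002-10-30.
October has 31 days — 1 day to the end of October leaves 131.
November has 30 days (101 left).
December has 31 days (70 left).
January has 31 days (39 left).
February has 28 days (11 left).
11 days into March → 2003-03-11.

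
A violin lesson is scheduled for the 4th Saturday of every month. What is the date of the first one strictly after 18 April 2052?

April 2052 starts on a Monday; its first Saturday is the 6th, so the 4th Saturday is the 27th — 27 April 2052.
27 April 2052 is after 18 April 2052, so that is the next one.

27 April 2052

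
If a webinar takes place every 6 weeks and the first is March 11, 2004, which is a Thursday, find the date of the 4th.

July 15, 2004

The 4th occurrence is 3 intervals after the first: 3 × 42 = 126 days after March 11, 2004.
March has 31 days — 20 days to the end of March leaves 106.
April has 30 days (76 left).
May has 31 days (45 left).
June has 30 days (15 left).
15 days into July → July 15, 2004.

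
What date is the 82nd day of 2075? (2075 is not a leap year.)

January has 31 days (82 − 31 = 51 remain).
February has 28 days (51 − 28 = 23 remain).
23 into March → March 23.

March 23, 2075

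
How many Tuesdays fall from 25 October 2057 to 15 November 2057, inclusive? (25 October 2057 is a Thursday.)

3

25 October 2057 is a Thursday; the first Tuesday on or after it is 30 October 2057 (5 days later).
From 30 October 2057 to 15 November 2057: 1 + 15 = 16 days (rest of October, November).
16 ÷ 7 = 2 full weeks with remainder 2, so 2 more Tuesdays after the first → 3.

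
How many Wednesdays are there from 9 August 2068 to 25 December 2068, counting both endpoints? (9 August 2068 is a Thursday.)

19

9 August 2068 is a Thursday; the first Wednesday on or after it is 15 August 2068 (6 days later).
From 15 August 2068 to 25 December 2068: 16 + 30 + 31 + 30 + 25 = 132 days (rest of August, September, October, November, December).
132 ÷ 7 = 18 full weeks with remainder 6, so 18 more Wednesdays after the first → 19.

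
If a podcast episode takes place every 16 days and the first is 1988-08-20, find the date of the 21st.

1989-07-06

The 21st occurrence is 20 intervals after the first: 20 × 16 = 320 days after 1988-08-20.
August has 31 days — 11 days to the end of August leaves 309.
September has 30 days (279 left).
October has 31 days (248 left).
November has 30 days (218 left).
December has 31 days (187 left).
January has 31 days (156 left).
February has 28 days (128 left).
March has 31 days (97 left).
April has 30 days (67 left).
May has 31 days (36 left).
June has 30 days (6 left).
6 days into July → 1989-07-06.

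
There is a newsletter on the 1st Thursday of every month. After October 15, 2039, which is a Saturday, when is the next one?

November 3, 2039

October 2039 starts on a Saturday, so its 1st Thursday is October 6, 2039 (5 days in).
That is not after October 15, 2039, so look at November 2039.
November 2039 starts on a Tuesday, so its 1st Thursday is November 3, 2039 (2 days in).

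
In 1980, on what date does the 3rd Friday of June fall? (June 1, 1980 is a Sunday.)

June 1980 begins on a Sunday, so the first Friday is June 6 (5 days later).
The 3rd Friday is 2 weeks later: 6 + 14 = 20.

1980-06-20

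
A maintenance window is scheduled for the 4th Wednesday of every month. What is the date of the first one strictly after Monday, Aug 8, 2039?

Aug 2039 starts on a Monday; its first Wednesday is the 3rd, so the 4th Wednesday is the 24th — Aug 24, 2039.
Aug 24, 2039 is after Aug 8, 2039, so that is the next one.

Aug 24, 2039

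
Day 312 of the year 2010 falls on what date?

2010-11-08

January has 31 days (312 − 31 = 281 remain).
February has 28 days (281 − 28 = 253 remain).
March has 31 days (253 − 31 = 222 remain).
April has 30 days (222 − 30 = 192 remain).
May has 31 days (192 − 31 = 161 remain).
June has 30 days (161 − 30 = 131 remain).
July has 31 days (131 − 31 = 100 remain).
August has 31 days (100 − 31 = 69 remain).
September has 30 days (69 − 30 = 39 remain).
October has 31 days (39 − 31 = 8 remain).
8 into November → November 8.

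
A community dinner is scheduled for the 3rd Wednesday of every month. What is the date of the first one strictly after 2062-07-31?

July 2062 starts on a Saturday; its first Wednesday is the 5th, so the 3rd Wednesday is the 19th — 2062-07-19.
That is not after 2062-07-31, so look at August 2062.
August 2062 starts on a Tuesday; its first Wednesday is the 2nd, so the 3rd Wednesday is the 16th — 2062-08-16.

2062-08-16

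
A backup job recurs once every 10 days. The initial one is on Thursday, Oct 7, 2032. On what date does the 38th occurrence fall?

Oct 12, 2033

The 38th occurrence is 37 intervals after the first: 37 × 10 = 370 days after Oct 7, 2032.
Oct has 31 days — 24 days to the end of Oct leaves 346.
Nov has 30 days (316 left).
Dec has 31 days (285 left).
Jan has 31 days (254 left).
Feb has 28 days (226 left).
Mar has 31 days (195 left).
Apr has 30 days (165 left).
May has 31 days (134 left).
Jun has 30 days (104 left).
Jul has 31 days (73 left).
Aug has 31 days (42 left).
Sep has 30 days (12 left).
12 days into Oct → Oct 12, 2033.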